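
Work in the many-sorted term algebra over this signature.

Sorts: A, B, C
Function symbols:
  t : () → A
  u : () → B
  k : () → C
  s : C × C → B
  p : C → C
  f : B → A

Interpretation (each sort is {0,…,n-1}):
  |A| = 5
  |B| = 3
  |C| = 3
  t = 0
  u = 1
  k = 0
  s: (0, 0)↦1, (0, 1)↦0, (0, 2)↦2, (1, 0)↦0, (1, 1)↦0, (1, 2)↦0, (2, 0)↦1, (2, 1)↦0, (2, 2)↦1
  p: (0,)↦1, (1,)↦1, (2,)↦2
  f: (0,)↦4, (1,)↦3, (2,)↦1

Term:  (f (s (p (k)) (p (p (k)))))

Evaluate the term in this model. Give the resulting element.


value = 4

  k = 0
  (p (k)) = p(0,) = 1
  k = 0
  (p (k)) = p(0,) = 1
  (p (p (k))) = p(1,) = 1
  (s (p (k)) (p (p (k)))) = s(1, 1) = 0
  (f (s (p (k)) (p (p (k))))) = f(0,) = 4


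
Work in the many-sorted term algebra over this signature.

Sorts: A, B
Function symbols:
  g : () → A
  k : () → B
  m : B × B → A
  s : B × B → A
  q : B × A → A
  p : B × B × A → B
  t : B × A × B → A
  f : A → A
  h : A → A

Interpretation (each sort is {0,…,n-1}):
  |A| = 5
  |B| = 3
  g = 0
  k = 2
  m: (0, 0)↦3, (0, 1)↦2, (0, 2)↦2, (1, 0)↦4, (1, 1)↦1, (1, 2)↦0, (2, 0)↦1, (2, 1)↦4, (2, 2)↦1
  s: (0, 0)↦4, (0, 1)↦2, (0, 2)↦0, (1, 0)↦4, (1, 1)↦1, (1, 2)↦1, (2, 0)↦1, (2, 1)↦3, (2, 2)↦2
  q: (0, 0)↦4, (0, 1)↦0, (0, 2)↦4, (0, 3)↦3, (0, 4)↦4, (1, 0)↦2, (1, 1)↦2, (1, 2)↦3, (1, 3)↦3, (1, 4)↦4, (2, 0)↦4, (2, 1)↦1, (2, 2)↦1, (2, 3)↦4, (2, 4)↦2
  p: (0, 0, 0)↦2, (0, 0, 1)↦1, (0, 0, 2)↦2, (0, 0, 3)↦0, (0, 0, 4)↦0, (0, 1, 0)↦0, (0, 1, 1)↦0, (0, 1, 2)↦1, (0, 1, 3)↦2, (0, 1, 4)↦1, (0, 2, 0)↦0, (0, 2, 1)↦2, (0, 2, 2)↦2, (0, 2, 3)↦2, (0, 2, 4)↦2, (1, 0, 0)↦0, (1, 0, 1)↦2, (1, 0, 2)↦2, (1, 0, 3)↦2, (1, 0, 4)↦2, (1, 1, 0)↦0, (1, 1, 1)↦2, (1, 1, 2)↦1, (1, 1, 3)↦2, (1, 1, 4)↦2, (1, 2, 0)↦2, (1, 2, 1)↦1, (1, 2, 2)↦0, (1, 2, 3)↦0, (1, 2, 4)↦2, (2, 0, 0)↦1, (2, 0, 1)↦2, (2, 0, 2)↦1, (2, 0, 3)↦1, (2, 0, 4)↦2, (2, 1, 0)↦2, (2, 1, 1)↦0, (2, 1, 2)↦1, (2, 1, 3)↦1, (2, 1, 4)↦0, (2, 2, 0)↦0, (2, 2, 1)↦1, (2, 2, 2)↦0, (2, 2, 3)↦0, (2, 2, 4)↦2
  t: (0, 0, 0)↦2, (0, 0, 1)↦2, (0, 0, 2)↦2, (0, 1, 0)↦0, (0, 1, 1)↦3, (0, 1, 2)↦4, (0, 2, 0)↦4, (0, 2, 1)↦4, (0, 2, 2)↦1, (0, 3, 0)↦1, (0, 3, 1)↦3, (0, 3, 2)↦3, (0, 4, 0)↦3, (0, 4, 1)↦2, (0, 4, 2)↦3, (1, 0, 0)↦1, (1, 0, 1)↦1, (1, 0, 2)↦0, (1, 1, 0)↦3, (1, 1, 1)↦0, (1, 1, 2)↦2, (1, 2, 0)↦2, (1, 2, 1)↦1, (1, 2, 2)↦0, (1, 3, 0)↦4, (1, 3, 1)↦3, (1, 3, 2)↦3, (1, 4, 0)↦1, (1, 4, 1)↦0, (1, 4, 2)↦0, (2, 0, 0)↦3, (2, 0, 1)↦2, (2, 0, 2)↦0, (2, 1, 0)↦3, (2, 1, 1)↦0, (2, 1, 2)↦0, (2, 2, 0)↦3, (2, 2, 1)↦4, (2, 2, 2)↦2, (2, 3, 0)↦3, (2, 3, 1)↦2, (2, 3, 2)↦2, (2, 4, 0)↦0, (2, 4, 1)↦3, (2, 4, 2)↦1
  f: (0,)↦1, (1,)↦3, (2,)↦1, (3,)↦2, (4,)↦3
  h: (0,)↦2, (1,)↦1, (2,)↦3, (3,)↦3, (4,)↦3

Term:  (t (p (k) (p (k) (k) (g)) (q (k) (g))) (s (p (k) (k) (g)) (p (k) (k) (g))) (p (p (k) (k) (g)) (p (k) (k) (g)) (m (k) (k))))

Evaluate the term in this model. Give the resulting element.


  k = 2
  k = 2
  k = 2
  g = 0
  (p (k) (k) (g)) = p(2, 2, 0) = 0
  k = 2
  g = 0
  (q (k) (g)) = q(2, 0) = 4
  (p (k) (p (k) (k) (g)) (q (k) (g))) = p(2, 0, 4) = 2
  k = 2
  k = 2
  g = 0
  (p (k) (k) (g)) = p(2, 2, 0) = 0
  k = 2
  k = 2
  g = 0
  (p (k) (k) (g)) = p(2, 2, 0) = 0
  (s (p (k) (k) (g)) (p (k) (k) (g))) = s(0, 0) = 4
  k = 2
  k = 2
  g = 0
  (p (k) (k) (g)) = p(2, 2, 0) = 0
  k = 2
  k = 2
  g = 0
  (p (k) (k) (g)) = p(2, 2, 0) = 0
  k = 2
  k = 2
  (m (k) (k)) = m(2, 2) = 1
  (p (p (k) (k) (g)) (p (k) (k) (g)) (m (k) (k))) = p(0, 0, 1) = 1
  (t (p (k) (p (k) (k) (g)) (q (k) (g))) (s (p (k) (k) (g)) (p (k) (k) (g))) (p (p (k) (k) (g)) (p (k) (k) (g)) (m (k) (k)))) = t(2, 4, 1) = 3

value = 3


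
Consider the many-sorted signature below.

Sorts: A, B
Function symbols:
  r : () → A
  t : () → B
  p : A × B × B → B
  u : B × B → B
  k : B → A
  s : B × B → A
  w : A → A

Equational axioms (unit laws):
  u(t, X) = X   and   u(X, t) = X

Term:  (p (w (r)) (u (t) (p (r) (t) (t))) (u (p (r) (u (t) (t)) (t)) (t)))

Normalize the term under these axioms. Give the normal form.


1. (p (w (r)) (u (t) (p (r) (t) (t))) (u (p (r) (u (t) (t)) (t)) (t)))  →  (p (w (r)) (p (r) (t) (t)) (u (p (r) (u (t) (t)) (t)) (t)))
2. (p (w (r)) (p (r) (t) (t)) (u (p (r) (u (t) (t)) (t)) (t)))  →  (p (w (r)) (p (r) (t) (t)) (p (r) (u (t) (t)) (t)))
3. (p (w (r)) (p (r) (t) (t)) (p (r) (u (t) (t)) (t)))  →  (p (w (r)) (p (r) (t) (t)) (p (r) (t) (t)))

normal form = (p (w (r)) (p (r) (t) (t)) (p (r) (t) (t)))


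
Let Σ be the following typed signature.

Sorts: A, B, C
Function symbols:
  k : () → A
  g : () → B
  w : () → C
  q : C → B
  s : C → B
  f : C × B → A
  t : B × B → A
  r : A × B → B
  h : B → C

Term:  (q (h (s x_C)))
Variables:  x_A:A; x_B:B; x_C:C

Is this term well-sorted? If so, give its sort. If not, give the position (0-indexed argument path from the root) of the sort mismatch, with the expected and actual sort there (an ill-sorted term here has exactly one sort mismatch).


well-sorted; sort = B

      x_C : C
    (s x_C) : B
  (h (s x_C)) : C
(q (h (s x_C))) : B


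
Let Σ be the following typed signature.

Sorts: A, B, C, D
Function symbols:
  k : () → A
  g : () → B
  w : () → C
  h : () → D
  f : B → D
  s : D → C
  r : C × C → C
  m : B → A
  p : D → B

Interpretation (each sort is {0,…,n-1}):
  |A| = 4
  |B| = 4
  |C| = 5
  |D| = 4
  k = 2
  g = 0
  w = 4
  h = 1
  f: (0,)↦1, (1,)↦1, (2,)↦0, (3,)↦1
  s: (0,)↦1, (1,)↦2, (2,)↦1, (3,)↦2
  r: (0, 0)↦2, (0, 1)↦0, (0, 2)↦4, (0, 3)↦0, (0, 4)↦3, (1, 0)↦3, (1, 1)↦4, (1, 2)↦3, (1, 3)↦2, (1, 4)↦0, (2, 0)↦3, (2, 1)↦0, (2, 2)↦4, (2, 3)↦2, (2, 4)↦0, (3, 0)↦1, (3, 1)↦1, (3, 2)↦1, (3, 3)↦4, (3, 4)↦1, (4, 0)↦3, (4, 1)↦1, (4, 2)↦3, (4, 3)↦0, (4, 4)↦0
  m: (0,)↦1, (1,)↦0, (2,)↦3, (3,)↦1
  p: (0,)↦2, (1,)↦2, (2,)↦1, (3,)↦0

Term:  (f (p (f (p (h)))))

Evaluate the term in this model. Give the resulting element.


value = 0

  h = 1
  (p (h)) = p(1,) = 2
  (f (p (h))) = f(2,) = 0
  (p (f (p (h)))) = p(0,) = 2
  (f (p (f (p (h))))) = f(2,) = 0


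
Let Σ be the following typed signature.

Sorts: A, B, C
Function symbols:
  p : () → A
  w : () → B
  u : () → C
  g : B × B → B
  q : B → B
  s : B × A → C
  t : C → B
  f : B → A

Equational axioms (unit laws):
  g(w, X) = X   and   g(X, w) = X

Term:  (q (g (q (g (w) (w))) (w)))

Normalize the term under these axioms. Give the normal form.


1. (q (g (q (g (w) (w))) (w)))  →  (q (q (g (w) (w))))
2. (q (q (g (w) (w))))  →  (q (q (w)))

normal form = (q (q (w)))


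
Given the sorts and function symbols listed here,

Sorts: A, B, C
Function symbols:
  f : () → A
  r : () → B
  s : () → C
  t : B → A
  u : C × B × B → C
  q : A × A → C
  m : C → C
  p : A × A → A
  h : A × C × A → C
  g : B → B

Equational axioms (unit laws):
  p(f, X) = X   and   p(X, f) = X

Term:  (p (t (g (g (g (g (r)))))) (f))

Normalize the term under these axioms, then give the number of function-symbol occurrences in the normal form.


1. (p (t (g (g (g (g (r)))))) (f))  →  (t (g (g (g (g (r))))))
normal form: (t (g (g (g (g (r))))))

size = 6


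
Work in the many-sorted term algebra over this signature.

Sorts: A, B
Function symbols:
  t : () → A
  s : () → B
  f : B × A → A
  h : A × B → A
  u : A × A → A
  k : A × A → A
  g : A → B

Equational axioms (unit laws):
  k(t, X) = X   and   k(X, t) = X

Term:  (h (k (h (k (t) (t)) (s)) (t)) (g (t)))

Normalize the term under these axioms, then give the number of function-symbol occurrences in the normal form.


size = 6

1. (h (k (h (k (t) (t)) (s)) (t)) (g (t)))  →  (h (h (k (t) (t)) (s)) (g (t)))
2. (h (h (k (t) (t)) (s)) (g (t)))  →  (h (h (t) (s)) (g (t)))
normal form: (h (h (t) (s)) (g (t)))


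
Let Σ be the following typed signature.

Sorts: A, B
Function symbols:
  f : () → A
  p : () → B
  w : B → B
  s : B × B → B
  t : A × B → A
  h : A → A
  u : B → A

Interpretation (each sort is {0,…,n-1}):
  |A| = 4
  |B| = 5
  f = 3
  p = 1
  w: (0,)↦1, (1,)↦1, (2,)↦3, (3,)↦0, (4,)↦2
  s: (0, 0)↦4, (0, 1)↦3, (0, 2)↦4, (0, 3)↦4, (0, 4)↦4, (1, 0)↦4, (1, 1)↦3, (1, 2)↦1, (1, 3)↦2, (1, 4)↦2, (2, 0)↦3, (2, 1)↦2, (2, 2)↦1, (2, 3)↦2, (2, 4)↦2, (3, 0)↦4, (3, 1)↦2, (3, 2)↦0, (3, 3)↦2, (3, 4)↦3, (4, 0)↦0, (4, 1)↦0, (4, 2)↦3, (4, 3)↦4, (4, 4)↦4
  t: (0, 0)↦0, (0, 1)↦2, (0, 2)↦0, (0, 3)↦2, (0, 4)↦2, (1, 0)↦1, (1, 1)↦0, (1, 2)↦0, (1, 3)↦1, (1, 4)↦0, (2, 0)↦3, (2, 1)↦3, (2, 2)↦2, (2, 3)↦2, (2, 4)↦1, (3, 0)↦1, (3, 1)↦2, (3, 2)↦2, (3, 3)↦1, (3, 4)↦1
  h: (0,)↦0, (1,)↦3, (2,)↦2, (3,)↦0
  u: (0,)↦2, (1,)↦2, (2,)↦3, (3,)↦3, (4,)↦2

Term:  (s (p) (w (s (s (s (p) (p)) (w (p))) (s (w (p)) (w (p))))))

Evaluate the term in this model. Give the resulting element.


  p = 1
  p = 1
  p = 1
  (s (p) (p)) = s(1, 1) = 3
  p = 1
  (w (p)) = w(1,) = 1
  (s (s (p) (p)) (w (p))) = s(3, 1) = 2
  p = 1
  (w (p)) = w(1,) = 1
  p = 1
  (w (p)) = w(1,) = 1
  (s (w (p)) (w (p))) = s(1, 1) = 3
  (s (s (s (p) (p)) (w (p))) (s (w (p)) (w (p)))) = s(2, 3) = 2
  (w (s (s (s (p) (p)) (w (p))) (s (w (p)) (w (p))))) = w(2,) = 3
  (s (p) (w (s (s (s (p) (p)) (w (p))) (s (w (p)) (w (p)))))) = s(1, 3) = 2

value = 2


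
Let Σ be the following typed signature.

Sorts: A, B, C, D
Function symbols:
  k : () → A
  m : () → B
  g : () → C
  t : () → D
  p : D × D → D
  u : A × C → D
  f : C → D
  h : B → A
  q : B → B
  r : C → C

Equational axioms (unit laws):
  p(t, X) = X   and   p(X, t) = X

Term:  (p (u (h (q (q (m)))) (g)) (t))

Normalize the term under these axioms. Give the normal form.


normal form = (u (h (q (q (m)))) (g))

1. (p (u (h (q (q (m)))) (g)) (t))  →  (u (h (q (q (m)))) (g))


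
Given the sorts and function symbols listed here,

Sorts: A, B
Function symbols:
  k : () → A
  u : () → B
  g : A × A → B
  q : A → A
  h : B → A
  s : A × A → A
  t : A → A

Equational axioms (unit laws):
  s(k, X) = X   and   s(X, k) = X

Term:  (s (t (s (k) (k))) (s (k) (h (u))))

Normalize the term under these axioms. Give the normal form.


1. (s (t (s (k) (k))) (s (k) (h (u))))  →  (s (t (k)) (s (k) (h (u))))
2. (s (t (k)) (s (k) (h (u))))  →  (s (t (k)) (h (u)))

normal form = (s (t (k)) (h (u)))


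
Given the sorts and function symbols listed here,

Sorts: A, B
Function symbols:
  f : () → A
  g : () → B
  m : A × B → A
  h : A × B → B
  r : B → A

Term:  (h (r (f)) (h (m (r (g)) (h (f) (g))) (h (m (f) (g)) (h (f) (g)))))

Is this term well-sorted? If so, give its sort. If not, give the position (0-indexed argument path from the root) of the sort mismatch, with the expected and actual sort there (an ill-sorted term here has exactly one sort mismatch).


ill-sorted at position [0, 0]: expected B, got A

    (f) : A
  (r (f)) : ✗ arg 0 at [0, 0] has sort A, expected B
        (g) : B
      (r (g)) : A
        (f) : A
        (g) : B
      (h (f) (g)) : B
    (m (r (g)) (h (f) (g))) : A
        (f) : A
        (g) : B
      (m (f) (g)) : A
        (f) : A
        (g) : B
      (h (f) (g)) : B
    (h (m (f) (g)) (h (f) (g))) : B
  (h (m (r (g)) (h (f) (g))) (h (m (f) (g)) (h (f) (g)))) : B


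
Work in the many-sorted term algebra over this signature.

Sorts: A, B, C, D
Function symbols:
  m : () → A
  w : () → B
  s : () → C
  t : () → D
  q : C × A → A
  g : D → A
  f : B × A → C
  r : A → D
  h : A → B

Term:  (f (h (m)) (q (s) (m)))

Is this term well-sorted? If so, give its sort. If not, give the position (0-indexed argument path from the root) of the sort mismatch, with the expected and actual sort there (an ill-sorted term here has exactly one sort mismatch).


well-sorted; sort = C

    (m) : A
  (h (m)) : B
    (s) : C
    (m) : A
  (q (s) (m)) : A
(f (h (m)) (q (s) (m))) : C


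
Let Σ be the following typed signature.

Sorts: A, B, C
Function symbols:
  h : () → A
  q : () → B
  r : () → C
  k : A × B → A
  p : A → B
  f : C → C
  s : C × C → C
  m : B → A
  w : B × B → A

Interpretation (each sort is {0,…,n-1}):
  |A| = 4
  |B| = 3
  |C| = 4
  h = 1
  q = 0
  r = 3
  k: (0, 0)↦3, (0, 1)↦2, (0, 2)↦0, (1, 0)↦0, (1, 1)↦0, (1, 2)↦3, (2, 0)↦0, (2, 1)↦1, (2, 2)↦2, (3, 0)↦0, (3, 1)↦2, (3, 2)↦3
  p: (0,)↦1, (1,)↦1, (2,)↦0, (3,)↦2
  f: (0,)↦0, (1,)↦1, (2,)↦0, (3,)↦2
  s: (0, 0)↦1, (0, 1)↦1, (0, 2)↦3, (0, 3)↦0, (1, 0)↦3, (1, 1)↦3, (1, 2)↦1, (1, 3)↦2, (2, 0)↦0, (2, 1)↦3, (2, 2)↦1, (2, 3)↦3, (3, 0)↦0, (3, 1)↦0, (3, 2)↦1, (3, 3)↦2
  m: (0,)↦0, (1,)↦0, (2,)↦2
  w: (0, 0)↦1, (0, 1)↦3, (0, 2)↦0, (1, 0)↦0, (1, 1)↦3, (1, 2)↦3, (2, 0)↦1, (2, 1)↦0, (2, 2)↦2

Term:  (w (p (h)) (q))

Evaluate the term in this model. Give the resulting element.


  h = 1
  (p (h)) = p(1,) = 1
  q = 0
  (w (p (h)) (q)) = w(1, 0) = 0

value = 0


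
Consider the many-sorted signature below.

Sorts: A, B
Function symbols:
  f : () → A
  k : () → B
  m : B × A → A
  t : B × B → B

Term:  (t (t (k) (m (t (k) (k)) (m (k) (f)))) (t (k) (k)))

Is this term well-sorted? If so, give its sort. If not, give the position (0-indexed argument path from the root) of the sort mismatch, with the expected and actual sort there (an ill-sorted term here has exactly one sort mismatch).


    (k) : B
        (k) : B
        (k) : B
      (t (k) (k)) : B
        (k) : B
        (f) : A
      (m (k) (f)) : A
    (m (t (k) (k)) (m (k) (f))) : A
  (t (k) (m (t (k) (k)) (m (k) (f)))) : ✗ arg 1 at [0, 1] has sort A, expected B
    (k) : B
    (k) : B
  (t (k) (k)) : B

ill-sorted at position [0, 1]: expected B, got A


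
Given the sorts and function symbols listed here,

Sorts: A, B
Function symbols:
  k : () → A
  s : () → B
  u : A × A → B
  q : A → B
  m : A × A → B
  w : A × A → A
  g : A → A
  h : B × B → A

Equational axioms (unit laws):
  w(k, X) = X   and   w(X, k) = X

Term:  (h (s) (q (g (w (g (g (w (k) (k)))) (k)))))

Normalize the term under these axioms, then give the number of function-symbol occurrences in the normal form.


size = 7

1. (h (s) (q (g (w (g (g (w (k) (k)))) (k)))))  →  (h (s) (q (g (g (g (w (k) (k)))))))
2. (h (s) (q (g (g (g (w (k) (k)))))))  →  (h (s) (q (g (g (g (k))))))
normal form: (h (s) (q (g (g (g (k))))))


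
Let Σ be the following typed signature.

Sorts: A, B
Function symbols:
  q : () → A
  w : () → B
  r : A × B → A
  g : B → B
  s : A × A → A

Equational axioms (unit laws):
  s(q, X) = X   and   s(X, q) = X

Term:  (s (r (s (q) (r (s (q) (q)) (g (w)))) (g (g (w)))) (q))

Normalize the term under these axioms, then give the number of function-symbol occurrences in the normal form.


1. (s (r (s (q) (r (s (q) (q)) (g (w)))) (g (g (w)))) (q))  →  (r (s (q) (r (s (q) (q)) (g (w)))) (g (g (w))))
2. (r (s (q) (r (s (q) (q)) (g (w)))) (g (g (w))))  →  (r (r (s (q) (q)) (g (w))) (g (g (w))))
3. (r (r (s (q) (q)) (g (w))) (g (g (w))))  →  (r (r (q) (g (w))) (g (g (w))))
normal form: (r (r (q) (g (w))) (g (g (w))))

size = 8


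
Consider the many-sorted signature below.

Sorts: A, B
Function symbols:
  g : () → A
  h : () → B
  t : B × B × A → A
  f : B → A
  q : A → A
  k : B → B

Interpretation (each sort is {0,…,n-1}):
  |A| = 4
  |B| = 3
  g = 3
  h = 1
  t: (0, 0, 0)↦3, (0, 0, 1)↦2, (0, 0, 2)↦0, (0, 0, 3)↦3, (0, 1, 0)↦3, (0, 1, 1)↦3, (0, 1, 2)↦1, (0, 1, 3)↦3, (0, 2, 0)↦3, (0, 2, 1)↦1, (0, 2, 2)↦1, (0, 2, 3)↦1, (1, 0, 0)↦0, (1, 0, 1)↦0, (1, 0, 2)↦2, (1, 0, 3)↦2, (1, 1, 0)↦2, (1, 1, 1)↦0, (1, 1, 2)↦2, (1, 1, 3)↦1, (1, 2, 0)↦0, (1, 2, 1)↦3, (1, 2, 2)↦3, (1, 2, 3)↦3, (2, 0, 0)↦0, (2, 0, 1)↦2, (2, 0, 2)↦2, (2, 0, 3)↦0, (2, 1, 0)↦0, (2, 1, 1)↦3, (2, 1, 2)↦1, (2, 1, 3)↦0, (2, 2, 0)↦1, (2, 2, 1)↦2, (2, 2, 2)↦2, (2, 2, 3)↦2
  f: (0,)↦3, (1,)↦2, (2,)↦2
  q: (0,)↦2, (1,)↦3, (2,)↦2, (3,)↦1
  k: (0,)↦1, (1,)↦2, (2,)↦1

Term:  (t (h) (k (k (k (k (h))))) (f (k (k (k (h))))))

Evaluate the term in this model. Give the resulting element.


  h = 1
  h = 1
  (k (h)) = k(1,) = 2
  (k (k (h))) = k(2,) = 1
  (k (k (k (h)))) = k(1,) = 2
  (k (k (k (k (h))))) = k(2,) = 1
  h = 1
  (k (h)) = k(1,) = 2
  (k (k (h))) = k(2,) = 1
  (k (k (k (h)))) = k(1,) = 2
  (f (k (k (k (h))))) = f(2,) = 2
  (t (h) (k (k (k (k (h))))) (f (k (k (k (h)))))) = t(1, 1, 2) = 2

value = 2


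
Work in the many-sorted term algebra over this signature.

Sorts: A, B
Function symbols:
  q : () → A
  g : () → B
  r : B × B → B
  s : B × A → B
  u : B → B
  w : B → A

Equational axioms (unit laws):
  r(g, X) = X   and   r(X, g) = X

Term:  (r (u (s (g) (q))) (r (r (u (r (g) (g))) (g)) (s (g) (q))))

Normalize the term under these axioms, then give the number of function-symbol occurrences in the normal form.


1. (r (u (s (g) (q))) (r (r (u (r (g) (g))) (g)) (s (g) (q))))  →  (r (u (s (g) (q))) (r (u (r (g) (g))) (s (g) (q))))
2. (r (u (s (g) (q))) (r (u (r (g) (g))) (s (g) (q))))  →  (r (u (s (g) (q))) (r (u (g)) (s (g) (q))))
normal form: (r (u (s (g) (q))) (r (u (g)) (s (g) (q))))

size = 11


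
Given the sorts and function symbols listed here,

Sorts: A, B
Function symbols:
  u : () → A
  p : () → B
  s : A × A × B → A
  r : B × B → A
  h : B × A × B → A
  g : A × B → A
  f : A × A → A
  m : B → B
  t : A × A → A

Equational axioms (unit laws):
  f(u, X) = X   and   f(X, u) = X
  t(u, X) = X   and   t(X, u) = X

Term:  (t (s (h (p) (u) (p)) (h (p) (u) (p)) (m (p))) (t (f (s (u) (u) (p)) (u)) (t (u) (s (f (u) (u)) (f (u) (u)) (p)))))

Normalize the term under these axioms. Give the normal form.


normal form = (t (s (h (p) (u) (p)) (h (p) (u) (p)) (m (p))) (t (s (u) (u) (p)) (s (u) (u) (p))))

1. (t (s (h (p) (u) (p)) (h (p) (u) (p)) (m (p))) (t (f (s (u) (u) (p)) (u)) (t (u) (s (f (u) (u)) (f (u) (u)) (p)))))  →  (t (s (h (p) (u) (p)) (h (p) (u) (p)) (m (p))) (t (s (u) (u) (p)) (t (u) (s (f (u) (u)) (f (u) (u)) (p)))))
2. (t (s (h (p) (u) (p)) (h (p) (u) (p)) (m (p))) (t (s (u) (u) (p)) (t (u) (s (f (u) (u)) (f (u) (u)) (p)))))  →  (t (s (h (p) (u) (p)) (h (p) (u) (p)) (m (p))) (t (s (u) (u) (p)) (s (f (u) (u)) (f (u) (u)) (p))))
3. (t (s (h (p) (u) (p)) (h (p) (u) (p)) (m (p))) (t (s (u) (u) (p)) (s (f (u) (u)) (f (u) (u)) (p))))  →  (t (s (h (p) (u) (p)) (h (p) (u) (p)) (m (p))) (t (s (u) (u) (p)) (s (u) (f (u) (u)) (p))))
4. (t (s (h (p) (u) (p)) (h (p) (u) (p)) (m (p))) (t (s (u) (u) (p)) (s (u) (f (u) (u)) (p))))  →  (t (s (h (p) (u) (p)) (h (p) (u) (p)) (m (p))) (t (s (u) (u) (p)) (s (u) (u) (p))))


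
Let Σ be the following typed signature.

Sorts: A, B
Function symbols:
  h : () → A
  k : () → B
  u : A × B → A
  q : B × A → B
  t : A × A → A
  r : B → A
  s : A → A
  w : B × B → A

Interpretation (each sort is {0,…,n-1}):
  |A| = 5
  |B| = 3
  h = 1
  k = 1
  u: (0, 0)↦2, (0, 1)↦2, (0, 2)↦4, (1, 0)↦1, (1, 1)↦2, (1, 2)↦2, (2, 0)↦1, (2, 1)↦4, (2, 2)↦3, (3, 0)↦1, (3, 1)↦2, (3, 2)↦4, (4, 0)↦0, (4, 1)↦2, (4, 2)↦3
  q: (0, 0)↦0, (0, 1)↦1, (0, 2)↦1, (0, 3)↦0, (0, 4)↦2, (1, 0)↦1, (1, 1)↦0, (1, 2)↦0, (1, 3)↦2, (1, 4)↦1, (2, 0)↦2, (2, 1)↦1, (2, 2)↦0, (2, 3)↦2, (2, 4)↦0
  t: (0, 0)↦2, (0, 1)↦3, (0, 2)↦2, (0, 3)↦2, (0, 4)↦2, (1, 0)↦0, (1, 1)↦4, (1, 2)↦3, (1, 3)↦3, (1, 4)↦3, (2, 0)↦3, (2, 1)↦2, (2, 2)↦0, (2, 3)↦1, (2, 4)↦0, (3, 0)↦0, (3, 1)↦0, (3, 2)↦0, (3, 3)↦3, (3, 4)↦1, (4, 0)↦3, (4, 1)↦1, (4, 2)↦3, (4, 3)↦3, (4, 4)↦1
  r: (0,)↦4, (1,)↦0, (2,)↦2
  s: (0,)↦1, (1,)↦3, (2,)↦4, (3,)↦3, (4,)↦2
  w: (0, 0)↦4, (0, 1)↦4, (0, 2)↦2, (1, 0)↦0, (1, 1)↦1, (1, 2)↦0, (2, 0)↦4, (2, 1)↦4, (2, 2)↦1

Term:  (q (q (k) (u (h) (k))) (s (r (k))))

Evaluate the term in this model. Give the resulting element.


  k = 1
  h = 1
  k = 1
  (u (h) (k)) = u(1, 1) = 2
  (q (k) (u (h) (k))) = q(1, 2) = 0
  k = 1
  (r (k)) = r(1,) = 0
  (s (r (k))) = s(0,) = 1
  (q (q (k) (u (h) (k))) (s (r (k)))) = q(0, 1) = 1

value = 1


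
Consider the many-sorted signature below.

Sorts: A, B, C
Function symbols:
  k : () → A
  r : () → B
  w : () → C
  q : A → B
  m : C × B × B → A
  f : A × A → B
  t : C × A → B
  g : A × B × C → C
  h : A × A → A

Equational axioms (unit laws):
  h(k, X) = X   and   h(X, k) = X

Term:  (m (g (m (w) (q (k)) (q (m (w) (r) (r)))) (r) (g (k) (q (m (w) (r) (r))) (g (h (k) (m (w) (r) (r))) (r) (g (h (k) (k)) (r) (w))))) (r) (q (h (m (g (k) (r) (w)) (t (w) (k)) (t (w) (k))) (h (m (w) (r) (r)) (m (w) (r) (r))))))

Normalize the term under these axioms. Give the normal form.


1. (m (g (m (w) (q (k)) (q (m (w) (r) (r)))) (r) (g (k) (q (m (w) (r) (r))) (g (h (k) (m (w) (r) (r))) (r) (g (h (k) (k)) (r) (w))))) (r) (q (h (m (g (k) (r) (w)) (t (w) (k)) (t (w) (k))) (h (m (w) (r) (r)) (m (w) (r) (r))))))  →  (m (g (m (w) (q (k)) (q (m (w) (r) (r)))) (r) (g (k) (q (m (w) (r) (r))) (g (m (w) (r) (r)) (r) (g (h (k) (k)) (r) (w))))) (r) (q (h (m (g (k) (r) (w)) (t (w) (k)) (t (w) (k))) (h (m (w) (r) (r)) (m (w) (r) (r))))))
2. (m (g (m (w) (q (k)) (q (m (w) (r) (r)))) (r) (g (k) (q (m (w) (r) (r))) (g (m (w) (r) (r)) (r) (g (h (k) (k)) (r) (w))))) (r) (q (h (m (g (k) (r) (w)) (t (w) (k)) (t (w) (k))) (h (m (w) (r) (r)) (m (w) (r) (r))))))  →  (m (g (m (w) (q (k)) (q (m (w) (r) (r)))) (r) (g (k) (q (m (w) (r) (r))) (g (m (w) (r) (r)) (r) (g (k) (r) (w))))) (r) (q (h (m (g (k) (r) (w)) (t (w) (k)) (t (w) (k))) (h (m (w) (r) (r)) (m (w) (r) (r))))))

normal form = (m (g (m (w) (q (k)) (q (m (w) (r) (r)))) (r) (g (k) (q (m (w) (r) (r))) (g (m (w) (r) (r)) (r) (g (k) (r) (w))))) (r) (q (h (m (g (k) (r) (w)) (t (w) (k)) (t (w) (k))) (h (m (w) (r) (r)) (m (w) (r) (r))))))


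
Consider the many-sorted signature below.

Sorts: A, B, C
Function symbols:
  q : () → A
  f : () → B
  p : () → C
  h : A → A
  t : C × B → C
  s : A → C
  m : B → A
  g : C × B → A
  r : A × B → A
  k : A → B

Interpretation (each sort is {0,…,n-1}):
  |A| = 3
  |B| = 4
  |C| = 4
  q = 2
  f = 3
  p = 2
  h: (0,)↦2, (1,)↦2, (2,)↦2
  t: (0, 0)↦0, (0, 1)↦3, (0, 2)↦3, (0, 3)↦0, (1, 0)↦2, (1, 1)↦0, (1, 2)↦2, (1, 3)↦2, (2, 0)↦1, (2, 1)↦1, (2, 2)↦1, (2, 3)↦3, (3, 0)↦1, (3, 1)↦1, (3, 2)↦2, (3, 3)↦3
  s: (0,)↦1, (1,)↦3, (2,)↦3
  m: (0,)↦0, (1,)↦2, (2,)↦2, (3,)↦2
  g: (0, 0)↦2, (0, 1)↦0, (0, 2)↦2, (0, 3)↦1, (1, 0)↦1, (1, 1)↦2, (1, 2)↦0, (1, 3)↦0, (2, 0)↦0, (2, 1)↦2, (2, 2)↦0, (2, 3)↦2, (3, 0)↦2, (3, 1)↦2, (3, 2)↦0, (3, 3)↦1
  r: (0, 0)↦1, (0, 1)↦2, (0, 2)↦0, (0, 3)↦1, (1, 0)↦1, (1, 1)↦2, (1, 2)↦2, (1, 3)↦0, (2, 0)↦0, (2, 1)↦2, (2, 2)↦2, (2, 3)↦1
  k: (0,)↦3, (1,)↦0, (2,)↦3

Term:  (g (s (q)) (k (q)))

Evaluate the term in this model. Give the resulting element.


  q = 2
  (s (q)) = s(2,) = 3
  q = 2
  (k (q)) = k(2,) = 3
  (g (s (q)) (k (q))) = g(3, 3) = 1

value = 1


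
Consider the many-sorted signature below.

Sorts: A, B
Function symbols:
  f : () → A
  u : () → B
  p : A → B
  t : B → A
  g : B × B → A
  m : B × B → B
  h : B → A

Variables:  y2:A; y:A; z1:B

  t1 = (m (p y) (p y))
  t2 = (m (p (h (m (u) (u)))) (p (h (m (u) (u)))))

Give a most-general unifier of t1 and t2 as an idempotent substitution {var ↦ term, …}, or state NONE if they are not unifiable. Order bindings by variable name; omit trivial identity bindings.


{y ↦ (h (m (u) (u)))}


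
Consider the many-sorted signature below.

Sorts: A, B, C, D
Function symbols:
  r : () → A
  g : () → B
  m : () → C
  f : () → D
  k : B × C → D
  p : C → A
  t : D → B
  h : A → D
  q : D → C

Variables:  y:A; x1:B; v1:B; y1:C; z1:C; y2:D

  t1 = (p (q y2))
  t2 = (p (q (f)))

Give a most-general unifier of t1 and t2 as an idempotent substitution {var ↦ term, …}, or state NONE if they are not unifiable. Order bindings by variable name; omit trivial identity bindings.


{y2 ↦ (f)}


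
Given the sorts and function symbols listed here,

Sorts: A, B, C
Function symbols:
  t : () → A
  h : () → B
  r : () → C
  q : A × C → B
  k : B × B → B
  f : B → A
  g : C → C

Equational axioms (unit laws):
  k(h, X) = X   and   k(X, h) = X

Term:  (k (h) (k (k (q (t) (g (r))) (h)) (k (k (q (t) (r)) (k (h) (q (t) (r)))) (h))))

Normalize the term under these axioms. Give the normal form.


normal form = (k (q (t) (g (r))) (k (q (t) (r)) (q (t) (r))))

1. (k (h) (k (k (q (t) (g (r))) (h)) (k (k (q (t) (r)) (k (h) (q (t) (r)))) (h))))  →  (k (k (q (t) (g (r))) (h)) (k (k (q (t) (r)) (k (h) (q (t) (r)))) (h)))
2. (k (k (q (t) (g (r))) (h)) (k (k (q (t) (r)) (k (h) (q (t) (r)))) (h)))  →  (k (q (t) (g (r))) (k (k (q (t) (r)) (k (h) (q (t) (r)))) (h)))
3. (k (q (t) (g (r))) (k (k (q (t) (r)) (k (h) (q (t) (r)))) (h)))  →  (k (q (t) (g (r))) (k (q (t) (r)) (k (h) (q (t) (r)))))
4. (k (q (t) (g (r))) (k (q (t) (r)) (k (h) (q (t) (r)))))  →  (k (q (t) (g (r))) (k (q (t) (r)) (q (t) (r))))


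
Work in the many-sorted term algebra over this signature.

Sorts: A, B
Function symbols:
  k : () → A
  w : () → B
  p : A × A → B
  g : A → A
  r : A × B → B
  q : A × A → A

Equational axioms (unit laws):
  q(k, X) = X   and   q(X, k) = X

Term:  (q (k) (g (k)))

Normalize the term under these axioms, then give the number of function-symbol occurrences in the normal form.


size = 2

1. (q (k) (g (k)))  →  (g (k))
normal form: (g (k))


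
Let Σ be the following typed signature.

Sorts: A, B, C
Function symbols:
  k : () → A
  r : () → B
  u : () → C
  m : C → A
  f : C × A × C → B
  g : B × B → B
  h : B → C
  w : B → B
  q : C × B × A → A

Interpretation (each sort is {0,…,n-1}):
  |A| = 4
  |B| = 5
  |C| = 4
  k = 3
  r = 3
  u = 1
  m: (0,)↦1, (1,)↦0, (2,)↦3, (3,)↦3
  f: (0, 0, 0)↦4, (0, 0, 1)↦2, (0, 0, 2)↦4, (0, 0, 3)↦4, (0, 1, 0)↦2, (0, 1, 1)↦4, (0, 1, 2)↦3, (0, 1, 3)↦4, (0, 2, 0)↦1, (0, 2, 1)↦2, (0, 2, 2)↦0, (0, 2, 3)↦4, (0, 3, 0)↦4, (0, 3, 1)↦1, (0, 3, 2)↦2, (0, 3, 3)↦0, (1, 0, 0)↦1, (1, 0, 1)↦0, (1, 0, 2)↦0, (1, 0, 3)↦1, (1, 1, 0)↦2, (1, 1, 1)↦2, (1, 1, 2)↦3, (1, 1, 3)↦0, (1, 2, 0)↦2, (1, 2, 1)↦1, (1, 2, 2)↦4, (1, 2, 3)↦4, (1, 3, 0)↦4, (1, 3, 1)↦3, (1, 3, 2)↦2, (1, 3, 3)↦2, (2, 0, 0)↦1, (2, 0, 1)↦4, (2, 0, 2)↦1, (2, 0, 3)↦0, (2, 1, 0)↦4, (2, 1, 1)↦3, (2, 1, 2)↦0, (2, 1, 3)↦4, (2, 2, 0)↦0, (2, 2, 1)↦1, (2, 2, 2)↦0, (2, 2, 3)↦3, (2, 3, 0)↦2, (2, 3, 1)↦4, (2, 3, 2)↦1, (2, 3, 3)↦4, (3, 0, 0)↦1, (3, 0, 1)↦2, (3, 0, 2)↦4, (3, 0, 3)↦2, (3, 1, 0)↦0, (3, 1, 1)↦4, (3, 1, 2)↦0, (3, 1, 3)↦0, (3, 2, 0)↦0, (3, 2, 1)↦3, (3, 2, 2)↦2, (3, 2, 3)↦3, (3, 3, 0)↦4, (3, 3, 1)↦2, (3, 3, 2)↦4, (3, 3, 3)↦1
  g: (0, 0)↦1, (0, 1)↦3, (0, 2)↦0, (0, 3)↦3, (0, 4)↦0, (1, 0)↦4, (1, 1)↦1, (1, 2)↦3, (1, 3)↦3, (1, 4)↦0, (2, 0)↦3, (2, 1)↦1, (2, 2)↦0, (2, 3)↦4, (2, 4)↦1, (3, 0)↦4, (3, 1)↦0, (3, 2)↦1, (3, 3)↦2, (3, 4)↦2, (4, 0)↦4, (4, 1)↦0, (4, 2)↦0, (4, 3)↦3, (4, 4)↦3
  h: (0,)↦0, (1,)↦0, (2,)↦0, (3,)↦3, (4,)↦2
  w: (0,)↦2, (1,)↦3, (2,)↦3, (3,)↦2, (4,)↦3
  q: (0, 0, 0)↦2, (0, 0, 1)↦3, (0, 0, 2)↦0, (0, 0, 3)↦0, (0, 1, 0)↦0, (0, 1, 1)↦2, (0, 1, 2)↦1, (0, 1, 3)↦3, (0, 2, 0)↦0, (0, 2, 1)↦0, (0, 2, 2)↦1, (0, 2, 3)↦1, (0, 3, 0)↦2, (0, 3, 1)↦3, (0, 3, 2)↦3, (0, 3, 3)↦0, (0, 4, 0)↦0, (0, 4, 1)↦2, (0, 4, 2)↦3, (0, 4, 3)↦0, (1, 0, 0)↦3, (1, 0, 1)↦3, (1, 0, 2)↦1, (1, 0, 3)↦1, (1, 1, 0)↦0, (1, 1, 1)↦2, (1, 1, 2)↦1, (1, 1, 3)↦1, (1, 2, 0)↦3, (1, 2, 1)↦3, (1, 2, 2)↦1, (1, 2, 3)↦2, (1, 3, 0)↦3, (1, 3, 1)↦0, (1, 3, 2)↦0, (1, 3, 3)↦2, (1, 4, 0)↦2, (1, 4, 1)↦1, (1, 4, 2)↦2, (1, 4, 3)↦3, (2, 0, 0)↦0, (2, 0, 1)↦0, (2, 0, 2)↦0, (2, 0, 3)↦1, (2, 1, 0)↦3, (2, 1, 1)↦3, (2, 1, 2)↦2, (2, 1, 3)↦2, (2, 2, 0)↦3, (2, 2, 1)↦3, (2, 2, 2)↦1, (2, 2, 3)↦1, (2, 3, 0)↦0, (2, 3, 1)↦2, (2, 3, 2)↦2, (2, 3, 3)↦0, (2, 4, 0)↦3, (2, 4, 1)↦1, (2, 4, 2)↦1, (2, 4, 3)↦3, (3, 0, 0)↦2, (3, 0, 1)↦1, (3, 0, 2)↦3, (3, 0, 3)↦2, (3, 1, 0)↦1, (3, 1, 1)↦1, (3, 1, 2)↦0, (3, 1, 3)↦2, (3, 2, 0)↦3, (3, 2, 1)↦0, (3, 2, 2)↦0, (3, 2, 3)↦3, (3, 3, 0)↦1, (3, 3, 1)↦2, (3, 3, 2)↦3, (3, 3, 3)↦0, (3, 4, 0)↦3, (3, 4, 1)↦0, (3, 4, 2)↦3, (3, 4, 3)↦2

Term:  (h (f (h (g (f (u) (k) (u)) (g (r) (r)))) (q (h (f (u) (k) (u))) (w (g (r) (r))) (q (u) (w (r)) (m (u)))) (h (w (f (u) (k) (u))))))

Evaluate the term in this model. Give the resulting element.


value = 2

  u = 1
  k = 3
  u = 1
  (f (u) (k) (u)) = f(1, 3, 1) = 3
  r = 3
  r = 3
  (g (r) (r)) = g(3, 3) = 2
  (g (f (u) (k) (u)) (g (r) (r))) = g(3, 2) = 1
  (h (g (f (u) (k) (u)) (g (r) (r)))) = h(1,) = 0
  u = 1
  k = 3
  u = 1
  (f (u) (k) (u)) = f(1, 3, 1) = 3
  (h (f (u) (k) (u))) = h(3,) = 3
  r = 3
  r = 3
  (g (r) (r)) = g(3, 3) = 2
  (w (g (r) (r))) = w(2,) = 3
  u = 1
  r = 3
  (w (r)) = w(3,) = 2
  u = 1
  (m (u)) = m(1,) = 0
  (q (u) (w (r)) (m (u))) = q(1, 2, 0) = 3
  (q (h (f (u) (k) (u))) (w (g (r) (r))) (q (u) (w (r)) (m (u)))) = q(3, 3, 3) = 0
  u = 1
  k = 3
  u = 1
  (f (u) (k) (u)) = f(1, 3, 1) = 3
  (w (f (u) (k) (u))) = w(3,) = 2
  (h (w (f (u) (k) (u)))) = h(2,) = 0
  (f (h (g (f (u) (k) (u)) (g (r) (r)))) (q (h (f (u) (k) (u))) (w (g (r) (r))) (q (u) (w (r)) (m (u)))) (h (w (f (u) (k) (u))))) = f(0, 0, 0) = 4
  (h (f (h (g (f (u) (k) (u)) (g (r) (r)))) (q (h (f (u) (k) (u))) (w (g (r) (r))) (q (u) (w (r)) (m (u)))) (h (w (f (u) (k) (u)))))) = h(4,) = 2


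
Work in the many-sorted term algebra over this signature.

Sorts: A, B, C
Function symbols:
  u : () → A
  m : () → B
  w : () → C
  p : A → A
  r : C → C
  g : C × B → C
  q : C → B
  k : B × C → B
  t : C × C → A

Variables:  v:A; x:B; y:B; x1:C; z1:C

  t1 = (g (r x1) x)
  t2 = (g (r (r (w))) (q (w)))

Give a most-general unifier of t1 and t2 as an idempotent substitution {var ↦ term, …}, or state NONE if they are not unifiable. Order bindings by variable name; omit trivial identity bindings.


{x ↦ (q (w)), x1 ↦ (r (w))}


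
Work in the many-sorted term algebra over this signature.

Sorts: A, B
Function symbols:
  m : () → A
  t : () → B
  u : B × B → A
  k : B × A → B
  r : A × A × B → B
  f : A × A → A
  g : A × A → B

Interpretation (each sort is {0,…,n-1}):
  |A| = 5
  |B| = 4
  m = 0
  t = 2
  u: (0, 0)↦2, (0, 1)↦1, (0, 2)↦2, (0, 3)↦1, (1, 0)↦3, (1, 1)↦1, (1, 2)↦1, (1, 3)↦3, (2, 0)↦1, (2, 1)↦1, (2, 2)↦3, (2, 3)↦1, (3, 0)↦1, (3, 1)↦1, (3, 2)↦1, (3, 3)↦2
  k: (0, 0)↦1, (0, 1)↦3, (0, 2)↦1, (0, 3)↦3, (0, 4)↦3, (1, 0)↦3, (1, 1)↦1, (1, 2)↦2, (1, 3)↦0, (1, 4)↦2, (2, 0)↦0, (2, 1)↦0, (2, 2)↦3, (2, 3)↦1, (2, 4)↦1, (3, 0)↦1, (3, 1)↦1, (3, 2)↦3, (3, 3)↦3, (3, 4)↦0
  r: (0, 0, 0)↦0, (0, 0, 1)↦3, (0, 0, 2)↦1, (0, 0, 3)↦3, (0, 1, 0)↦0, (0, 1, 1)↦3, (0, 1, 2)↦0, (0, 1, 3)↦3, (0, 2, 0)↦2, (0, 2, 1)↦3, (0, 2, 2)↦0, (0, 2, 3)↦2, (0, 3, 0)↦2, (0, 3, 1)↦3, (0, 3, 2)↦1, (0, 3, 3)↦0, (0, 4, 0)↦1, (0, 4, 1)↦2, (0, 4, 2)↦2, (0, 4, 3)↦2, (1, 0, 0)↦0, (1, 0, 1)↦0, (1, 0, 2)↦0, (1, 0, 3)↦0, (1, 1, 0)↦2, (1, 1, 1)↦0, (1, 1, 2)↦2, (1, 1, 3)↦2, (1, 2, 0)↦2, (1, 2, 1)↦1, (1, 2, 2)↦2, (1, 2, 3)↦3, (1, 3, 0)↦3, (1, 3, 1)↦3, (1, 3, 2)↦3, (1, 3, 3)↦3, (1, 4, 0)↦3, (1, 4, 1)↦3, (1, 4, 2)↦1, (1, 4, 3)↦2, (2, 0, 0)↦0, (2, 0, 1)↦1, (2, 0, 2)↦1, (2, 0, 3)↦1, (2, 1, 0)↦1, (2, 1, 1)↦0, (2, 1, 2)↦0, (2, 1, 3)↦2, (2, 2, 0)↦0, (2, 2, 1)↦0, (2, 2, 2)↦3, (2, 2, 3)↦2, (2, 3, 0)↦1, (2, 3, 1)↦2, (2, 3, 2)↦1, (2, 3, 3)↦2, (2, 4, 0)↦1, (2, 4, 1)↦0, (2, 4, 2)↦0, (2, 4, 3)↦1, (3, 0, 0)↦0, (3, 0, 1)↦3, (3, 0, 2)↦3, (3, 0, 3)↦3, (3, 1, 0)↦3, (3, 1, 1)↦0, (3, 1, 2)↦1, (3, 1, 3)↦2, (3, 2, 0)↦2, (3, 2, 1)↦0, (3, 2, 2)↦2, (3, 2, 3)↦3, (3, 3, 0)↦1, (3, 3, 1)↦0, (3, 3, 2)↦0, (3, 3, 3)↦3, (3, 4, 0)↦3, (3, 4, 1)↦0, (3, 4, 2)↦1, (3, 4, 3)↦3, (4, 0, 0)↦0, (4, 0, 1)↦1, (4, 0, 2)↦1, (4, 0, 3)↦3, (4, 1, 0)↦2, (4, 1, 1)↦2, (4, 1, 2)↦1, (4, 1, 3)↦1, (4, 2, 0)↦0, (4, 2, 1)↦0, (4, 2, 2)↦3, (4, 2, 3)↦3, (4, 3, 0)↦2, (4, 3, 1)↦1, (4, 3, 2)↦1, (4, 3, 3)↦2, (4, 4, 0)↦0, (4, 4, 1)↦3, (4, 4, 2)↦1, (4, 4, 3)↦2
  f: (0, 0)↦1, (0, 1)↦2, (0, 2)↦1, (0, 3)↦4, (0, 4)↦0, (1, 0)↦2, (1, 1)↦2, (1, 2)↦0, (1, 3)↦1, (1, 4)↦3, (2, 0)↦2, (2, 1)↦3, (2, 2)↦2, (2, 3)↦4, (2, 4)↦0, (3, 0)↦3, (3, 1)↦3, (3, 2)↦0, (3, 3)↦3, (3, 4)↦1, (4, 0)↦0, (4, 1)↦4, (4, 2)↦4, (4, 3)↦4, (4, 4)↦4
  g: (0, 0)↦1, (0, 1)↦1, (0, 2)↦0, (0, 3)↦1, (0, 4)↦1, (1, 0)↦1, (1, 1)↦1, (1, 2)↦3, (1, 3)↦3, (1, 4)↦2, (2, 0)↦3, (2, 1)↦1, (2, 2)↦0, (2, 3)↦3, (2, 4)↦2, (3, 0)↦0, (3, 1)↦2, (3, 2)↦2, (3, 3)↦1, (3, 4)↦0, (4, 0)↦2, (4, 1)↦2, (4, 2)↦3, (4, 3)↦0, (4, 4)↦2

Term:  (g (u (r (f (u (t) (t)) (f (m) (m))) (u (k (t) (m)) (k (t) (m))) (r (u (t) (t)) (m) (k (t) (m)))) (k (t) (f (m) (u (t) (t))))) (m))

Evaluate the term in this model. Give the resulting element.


value = 1

  t = 2
  t = 2
  (u (t) (t)) = u(2, 2) = 3
  m = 0
  m = 0
  (f (m) (m)) = f(0, 0) = 1
  (f (u (t) (t)) (f (m) (m))) = f(3, 1) = 3
  t = 2
  m = 0
  (k (t) (m)) = k(2, 0) = 0
  t = 2
  m = 0
  (k (t) (m)) = k(2, 0) = 0
  (u (k (t) (m)) (k (t) (m))) = u(0, 0) = 2
  t = 2
  t = 2
  (u (t) (t)) = u(2, 2) = 3
  m = 0
  t = 2
  m = 0
  (k (t) (m)) = k(2, 0) = 0
  (r (u (t) (t)) (m) (k (t) (m))) = r(3, 0, 0) = 0
  (r (f (u (t) (t)) (f (m) (m))) (u (k (t) (m)) (k (t) (m))) (r (u (t) (t)) (m) (k (t) (m)))) = r(3, 2, 0) = 2
  t = 2
  m = 0
  t = 2
  t = 2
  (u (t) (t)) = u(2, 2) = 3
  (f (m) (u (t) (t))) = f(0, 3) = 4
  (k (t) (f (m) (u (t) (t)))) = k(2, 4) = 1
  (u (r (f (u (t) (t)) (f (m) (m))) (u (k (t) (m)) (k (t) (m))) (r (u (t) (t)) (m) (k (t) (m)))) (k (t) (f (m) (u (t) (t))))) = u(2, 1) = 1
  m = 0
  (g (u (r (f (u (t) (t)) (f (m) (m))) (u (k (t) (m)) (k (t) (m))) (r (u (t) (t)) (m) (k (t) (m)))) (k (t) (f (m) (u (t) (t))))) (m)) = g(1, 0) = 1


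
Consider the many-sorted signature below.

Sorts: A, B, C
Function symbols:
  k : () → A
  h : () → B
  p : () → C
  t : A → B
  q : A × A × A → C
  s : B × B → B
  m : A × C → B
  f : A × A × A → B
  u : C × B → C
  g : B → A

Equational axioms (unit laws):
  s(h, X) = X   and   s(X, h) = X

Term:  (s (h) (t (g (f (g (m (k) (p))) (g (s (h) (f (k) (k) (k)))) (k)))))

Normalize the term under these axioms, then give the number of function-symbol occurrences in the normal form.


1. (s (h) (t (g (f (g (m (k) (p))) (g (s (h) (f (k) (k) (k)))) (k)))))  →  (t (g (f (g (m (k) (p))) (g (s (h) (f (k) (k) (k)))) (k))))
2. (t (g (f (g (m (k) (p))) (g (s (h) (f (k) (k) (k)))) (k))))  →  (t (g (f (g (m (k) (p))) (g (f (k) (k) (k))) (k))))
normal form: (t (g (f (g (m (k) (p))) (g (f (k) (k) (k))) (k))))

size = 13


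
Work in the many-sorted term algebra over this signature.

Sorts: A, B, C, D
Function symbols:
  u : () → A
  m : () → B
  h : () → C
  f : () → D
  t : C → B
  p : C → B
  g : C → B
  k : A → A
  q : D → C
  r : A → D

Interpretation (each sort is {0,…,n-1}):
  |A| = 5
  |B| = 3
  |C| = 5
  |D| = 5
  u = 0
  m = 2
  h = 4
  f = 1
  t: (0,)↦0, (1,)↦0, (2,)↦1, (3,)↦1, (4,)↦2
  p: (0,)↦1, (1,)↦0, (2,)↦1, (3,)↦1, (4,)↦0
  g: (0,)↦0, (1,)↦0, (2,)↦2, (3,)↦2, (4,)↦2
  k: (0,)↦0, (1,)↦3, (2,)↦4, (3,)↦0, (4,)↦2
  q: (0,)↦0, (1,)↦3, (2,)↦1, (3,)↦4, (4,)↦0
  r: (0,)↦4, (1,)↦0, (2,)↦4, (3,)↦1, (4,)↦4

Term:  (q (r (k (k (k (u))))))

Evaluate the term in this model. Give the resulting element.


  u = 0
  (k (u)) = k(0,) = 0
  (k (k (u))) = k(0,) = 0
  (k (k (k (u)))) = k(0,) = 0
  (r (k (k (k (u))))) = r(0,) = 4
  (q (r (k (k (k (u)))))) = q(4,) = 0

value = 0


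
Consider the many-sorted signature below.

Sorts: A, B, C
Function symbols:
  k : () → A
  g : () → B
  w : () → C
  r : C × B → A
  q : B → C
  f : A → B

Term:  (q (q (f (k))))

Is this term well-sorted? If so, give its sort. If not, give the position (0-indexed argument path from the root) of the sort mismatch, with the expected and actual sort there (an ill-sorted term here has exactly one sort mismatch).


      (k) : A
    (f (k)) : B
  (q (f (k))) : C
(q (q (f (k)))) : ✗ arg 0 at [0] has sort C, expected B

ill-sorted at position [0]: expected B, got C


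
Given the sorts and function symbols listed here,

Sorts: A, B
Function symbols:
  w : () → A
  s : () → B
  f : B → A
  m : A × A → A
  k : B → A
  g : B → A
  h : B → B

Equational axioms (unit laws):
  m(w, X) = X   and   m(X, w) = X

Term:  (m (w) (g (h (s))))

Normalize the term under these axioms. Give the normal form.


normal form = (g (h (s)))

1. (m (w) (g (h (s))))  →  (g (h (s)))


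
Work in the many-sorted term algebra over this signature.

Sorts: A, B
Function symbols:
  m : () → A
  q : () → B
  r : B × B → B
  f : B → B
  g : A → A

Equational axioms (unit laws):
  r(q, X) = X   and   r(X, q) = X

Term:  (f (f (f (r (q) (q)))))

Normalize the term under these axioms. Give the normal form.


normal form = (f (f (f (q))))

1. (f (f (f (r (q) (q)))))  →  (f (f (f (q))))


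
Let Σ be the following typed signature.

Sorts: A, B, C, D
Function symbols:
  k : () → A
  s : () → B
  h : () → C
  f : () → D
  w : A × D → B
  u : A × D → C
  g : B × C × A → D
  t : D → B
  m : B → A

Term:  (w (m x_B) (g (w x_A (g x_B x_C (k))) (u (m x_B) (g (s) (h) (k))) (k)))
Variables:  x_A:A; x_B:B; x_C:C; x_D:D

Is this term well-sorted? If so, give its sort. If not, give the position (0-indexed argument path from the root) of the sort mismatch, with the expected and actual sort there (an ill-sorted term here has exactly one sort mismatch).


    x_B : B
  (m x_B) : A
      x_A : A
        x_B : B
        x_C : C
        (k) : A
      (g x_B x_C (k)) : D
    (w x_A (g x_B x_C (k))) : B
        x_B : B
      (m x_B) : A
        (s) : B
        (h) : C
        (k) : A
      (g (s) (h) (k)) : D
    (u (m x_B) (g (s) (h) (k))) : C
    (k) : A
  (g (w x_A (g x_B x_C (k))) (u (m x_B) (g (s) (h) (k))) (k)) : D
(w (m x_B) (g (w x_A (g x_B x_C (k))) (u (m x_B) (g (s) (h) (k))) (k))) : B

well-sorted; sort = B


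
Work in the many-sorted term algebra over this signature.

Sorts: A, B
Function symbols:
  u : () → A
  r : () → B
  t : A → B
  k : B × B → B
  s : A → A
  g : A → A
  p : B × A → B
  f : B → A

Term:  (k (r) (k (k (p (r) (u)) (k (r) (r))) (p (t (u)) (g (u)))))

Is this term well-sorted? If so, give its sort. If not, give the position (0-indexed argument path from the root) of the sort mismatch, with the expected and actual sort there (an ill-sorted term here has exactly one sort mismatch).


well-sorted; sort = B

  (r) : B
        (r) : B
        (u) : A
      (p (r) (u)) : B
        (r) : B
        (r) : B
      (k (r) (r)) : B
    (k (p (r) (u)) (k (r) (r))) : B
        (u) : A
      (t (u)) : B
        (u) : A
      (g (u)) : A
    (p (t (u)) (g (u))) : B
  (k (k (p (r) (u)) (k (r) (r))) (p (t (u)) (g (u)))) : B
(k (r) (k (k (p (r) (u)) (k (r) (r))) (p (t (u)) (g (u))))) : B


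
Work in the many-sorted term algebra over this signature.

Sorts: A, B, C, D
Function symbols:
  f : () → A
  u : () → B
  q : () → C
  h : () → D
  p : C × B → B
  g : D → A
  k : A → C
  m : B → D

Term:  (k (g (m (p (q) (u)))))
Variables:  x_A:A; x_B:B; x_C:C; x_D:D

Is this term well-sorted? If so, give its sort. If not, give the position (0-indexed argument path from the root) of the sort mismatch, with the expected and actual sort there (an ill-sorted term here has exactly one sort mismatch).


        (q) : C
        (u) : B
      (p (q) (u)) : B
    (m (p (q) (u))) : D
  (g (m (p (q) (u)))) : A
(k (g (m (p (q) (u))))) : C

well-sorted; sort = C
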